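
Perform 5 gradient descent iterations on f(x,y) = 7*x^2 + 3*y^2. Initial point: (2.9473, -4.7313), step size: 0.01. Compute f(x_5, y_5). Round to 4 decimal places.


Gradient descent on f(x,y) = 7*x^2 + 3*y^2.
Starting point: (2.9473, -4.7313), alpha = 0.01
Step 1: grad_x = 2*7*2.9473 = 41.2622, grad_y = 2*3*-4.7313 = -28.3878
  x_1 = 2.9473 - 0.01*41.2622 = 2.5347
  y_1 = -4.7313 - 0.01*-28.3878 = -4.4474
Step 2: grad_x = 2*7*2.5347 = 35.4855, grad_y = 2*3*-4.4474 = -26.6845
  x_2 = 2.5347 - 0.01*35.4855 = 2.1798
  y_2 = -4.4474 - 0.01*-26.6845 = -4.1806
Step 3: grad_x = 2*7*2.1798 = 30.5175, grad_y = 2*3*-4.1806 = -25.0835
  x_3 = 2.1798 - 0.01*30.5175 = 1.8746
  y_3 = -4.1806 - 0.01*-25.0835 = -3.9297
Step 4: grad_x = 2*7*1.8746 = 26.2451, grad_y = 2*3*-3.9297 = -23.5785
  x_4 = 1.8746 - 0.01*26.2451 = 1.6122
  y_4 = -3.9297 - 0.01*-23.5785 = -3.694
Step 5: grad_x = 2*7*1.6122 = 22.5708, grad_y = 2*3*-3.694 = -22.1637
  x_5 = 1.6122 - 0.01*22.5708 = 1.3865
  y_5 = -3.694 - 0.01*-22.1637 = -3.4723
f(1.3865, -3.4723) = 7*1.3865^2 + 3*(-3.4723)^2 = 49.6275


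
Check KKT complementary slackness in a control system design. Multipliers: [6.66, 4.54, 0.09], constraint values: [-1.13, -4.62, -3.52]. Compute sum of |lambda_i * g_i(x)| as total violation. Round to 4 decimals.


KKT complementary slackness check:
lambda_1 * g_1 = 6.66 * -1.13 = -7.5258
lambda_2 * g_2 = 4.54 * -4.62 = -20.9748
lambda_3 * g_3 = 0.09 * -3.52 = -0.3168
Total violation = 7.5258 + 20.9748 + 0.3168 = 28.8174


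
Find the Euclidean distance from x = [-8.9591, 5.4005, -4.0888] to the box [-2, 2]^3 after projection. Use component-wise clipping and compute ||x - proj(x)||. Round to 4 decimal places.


Project each component onto [-2, 2].
clip(-8.9591) = -2.0, clip(5.4005) = 2.0, clip(-4.0888) = -2.0
Projection = [-2.0, 2.0, -2.0]
Squared diffs: [48.4291, 11.5634, 4.3631]
Distance = sqrt(64.3556) = 8.0222


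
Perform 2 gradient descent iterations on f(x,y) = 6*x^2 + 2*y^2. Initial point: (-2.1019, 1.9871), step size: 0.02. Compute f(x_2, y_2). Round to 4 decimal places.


Gradient descent on f(x,y) = 6*x^2 + 2*y^2.
Starting point: (-2.1019, 1.9871), alpha = 0.02
Step 1: grad_x = 2*6*-2.1019 = -25.2228, grad_y = 2*2*1.9871 = 7.9484
  x_1 = -2.1019 - 0.02*-25.2228 = -1.5974
  y_1 = 1.9871 - 0.02*7.9484 = 1.8281
Step 2: grad_x = 2*6*-1.5974 = -19.1693, grad_y = 2*2*1.8281 = 7.3125
  x_2 = -1.5974 - 0.02*-19.1693 = -1.2141
  y_2 = 1.8281 - 0.02*7.3125 = 1.6819
f(-1.2141, 1.6819) = 6*(-1.2141)^2 + 2*1.6819^2 = 14.5011


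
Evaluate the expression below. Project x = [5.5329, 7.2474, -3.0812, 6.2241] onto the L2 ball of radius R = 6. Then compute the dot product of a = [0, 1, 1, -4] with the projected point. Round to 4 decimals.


Step 1: Compute ||x|| (intermediates to 6 decimals).
||x|| = sqrt(5.5329^2 + 7.2474^2 + (-3.0812)^2 + 6.2241^2) = 11.461719
Step 2: Project.
Since ||x|| > R, scale = R/||x|| = 6/11.461719 = 0.523482, proj(x) = scale * x
proj(x) = [2.896374, 3.793883, -1.612953, 3.258204]
Step 3: Dot product.
a^T * proj(x) = 0*2.896374 + 1*3.793883 + 1*(-1.612953) - 4*3.258204 = -10.8519


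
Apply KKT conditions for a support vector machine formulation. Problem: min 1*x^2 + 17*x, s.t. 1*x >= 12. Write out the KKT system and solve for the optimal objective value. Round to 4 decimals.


Step 1: Try lambda = 0 (constraint inactive).
x_unc = -17/(2*1) = -8.5
Check: 1*-8.5 = -8.5 < 12 -- violated!
Step 2: Constraint must be active: 1*x = 12
x* = 12/1 = 12.0
lambda = (2*1*12.0 + 17)/1 = 41.0
Step 3: Compute optimal value.
f(x*) = 1*12.0^2 + 17*12.0 = 348.0


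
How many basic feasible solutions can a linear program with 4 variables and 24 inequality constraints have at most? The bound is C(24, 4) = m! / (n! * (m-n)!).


Each vertex corresponds to some choice of n active constraints out of m, so the number of vertices is at most C(m, n) = m! / (n!(m-n)!).
m = 24, n = 4
Numerator: 24 * 23 * 22 * 21
Denominator: 4! = 24
C(24, 4) = 10626


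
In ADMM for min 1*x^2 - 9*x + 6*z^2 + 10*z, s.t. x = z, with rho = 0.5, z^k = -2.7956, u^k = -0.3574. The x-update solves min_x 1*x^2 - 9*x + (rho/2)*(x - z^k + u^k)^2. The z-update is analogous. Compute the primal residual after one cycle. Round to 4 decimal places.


ADMM iteration with rho = 0.5, z^k = -2.7956, u^k = -0.3574
Step 1: x-update.
Minimize 1*x^2 - 9*x + (0.5/2)*(x + 2.7956 - 0.3574)^2
FOC: (2*1 + 0.5)*x = 9 + 0.5*(-2.7956 + 0.3574)
x^{k+1} = 3.1124
Step 2: z-update.
Minimize 6*z^2 + 10*z + (0.5/2)*(3.1124 - z - 0.3574)^2
FOC: (2*6 + 0.5)*z = -10 + 0.5*(3.1124 - 0.3574)
z^{k+1} = -0.6898
Step 3: u-update.
u^{k+1} = -0.3574 + 3.1124 + 0.6898 = 3.4448
Step 4: Primal residual = |3.1124 + 0.6898| = 3.8022


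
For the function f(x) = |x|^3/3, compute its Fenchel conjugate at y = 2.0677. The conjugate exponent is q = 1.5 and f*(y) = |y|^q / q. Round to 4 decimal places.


The conjugate exponent q satisfies 1/p + 1/q = 1.
p = 3, so q = 3/(3 - 1) = 1.5
|y|^q = 2.0677^1.5 = 2.9732
f*(2.0677) = 2.9732 / 1.5 = 1.9822


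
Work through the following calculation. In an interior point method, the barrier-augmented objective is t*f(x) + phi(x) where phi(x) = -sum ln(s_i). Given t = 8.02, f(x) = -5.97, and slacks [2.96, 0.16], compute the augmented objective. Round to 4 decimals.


Step 1: Compute log-barrier.
ln values: [1.0852, -1.8326]
phi = -(1.0852 - 1.8326) = 0.7474
Step 2: Compute augmented objective.
t*f(x) = 8.02*-5.97 = -47.8794
Total = -47.8794 + 0.7474 = -47.132


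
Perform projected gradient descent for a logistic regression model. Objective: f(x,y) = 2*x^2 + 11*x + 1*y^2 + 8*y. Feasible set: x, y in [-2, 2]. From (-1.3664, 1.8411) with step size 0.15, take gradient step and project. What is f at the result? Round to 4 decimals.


Step 1: Compute gradient at (-1.3664, 1.8411).
grad_x = 2*2*-1.3664 + 11 = 5.5344
grad_y = 2*1*1.8411 + 8 = 11.6822
Step 2: Gradient step.
x_raw = -1.3664 - 0.15*5.5344 = -2.1966
y_raw = 1.8411 - 0.15*11.6822 = 0.0888
Step 3: Project onto [-2, 2].
x_proj = clip(-2.1966) = -2.0
y_proj = clip(0.0888) = 0.0888
Step 4: Evaluate f.
f(-2.0, 0.0888) = -13.282


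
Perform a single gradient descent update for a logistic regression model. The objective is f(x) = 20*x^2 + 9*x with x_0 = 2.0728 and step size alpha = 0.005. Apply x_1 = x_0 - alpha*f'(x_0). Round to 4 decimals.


We compute the gradient at x_0 and apply the update.
f'(x) = 40*x + 9
f'(2.0728) = 40*2.0728 + 9 = 91.912
x_1 = 2.0728 - 0.005*91.912 = 1.6132


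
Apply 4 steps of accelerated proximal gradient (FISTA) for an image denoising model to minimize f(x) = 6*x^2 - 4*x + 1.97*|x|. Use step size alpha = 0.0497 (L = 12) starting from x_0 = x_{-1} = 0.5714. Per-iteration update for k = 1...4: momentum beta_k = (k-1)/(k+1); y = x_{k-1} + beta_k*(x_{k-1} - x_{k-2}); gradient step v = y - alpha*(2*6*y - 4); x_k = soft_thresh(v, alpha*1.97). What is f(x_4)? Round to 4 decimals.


FISTA on f(x) = 6*x^2 - 4*x + 1.97*|x|
L = 12, alpha = 0.0497
Iteration 1: beta = 0.0, y = 0.5714 + 0.0*(0.5714 - 0.5714) = 0.5714
  grad(y) = 2.8568, v = y - alpha*grad = 0.4294
  prox(v) = soft_thresh(0.4294, 0.0979) = 0.3315
Iteration 2: beta = 0.3333, y = 0.3315 + 0.3333*(0.3315 - 0.5714) = 0.2515
  grad(y) = -0.9815, v = y - alpha*grad = 0.3003
  prox(v) = soft_thresh(0.3003, 0.0979) = 0.2024
Iteration 3: beta = 0.5, y = 0.2024 + 0.5*(0.2024 - 0.3315) = 0.1379
  grad(y) = -2.3456, v = y - alpha*grad = 0.2544
  prox(v) = soft_thresh(0.2544, 0.0979) = 0.1565
Iteration 4: beta = 0.6, y = 0.1565 + 0.6*(0.1565 - 0.2024) = 0.129
  grad(y) = -2.4519, v = y - alpha*grad = 0.2509
  prox(v) = soft_thresh(0.2509, 0.0979) = 0.153
f(x_4) = 6*0.153^2 - 4*0.153 + 1.97*|0.153| = -0.1701


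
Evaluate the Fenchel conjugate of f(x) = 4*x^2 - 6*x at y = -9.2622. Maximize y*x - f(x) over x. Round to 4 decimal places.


f*(y) = sup_x {y*x - a*x^2 - b*x} = sup_x {(y-b)*x - a*x^2}
FOC: (y - b) - 2a*x = 0 => x* = (y - b)/(2a)
x* = (-9.2622 + 6)/(2*4) = -0.4078
f*(-9.2622) = (y-b)^2/(4a) = (-9.2622 + 6)^2/(4*4)
= 10.6419/16 = 0.6651


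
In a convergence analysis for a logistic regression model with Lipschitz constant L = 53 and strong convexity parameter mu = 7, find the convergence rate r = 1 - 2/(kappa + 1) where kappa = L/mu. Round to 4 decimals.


Step 1: Compute the condition number.
kappa = L/mu = 53/7 = 7.5714
Step 2: Compute the convergence rate.
r = 1 - 2/(kappa + 1) = 1 - 2*mu/(L + mu) = (L - mu)/(L + mu) = 46/60 = 0.7667


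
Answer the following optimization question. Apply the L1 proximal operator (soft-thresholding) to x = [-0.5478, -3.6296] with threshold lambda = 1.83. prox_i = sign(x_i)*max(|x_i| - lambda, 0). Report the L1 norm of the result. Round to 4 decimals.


Soft-thresholding with lambda = 1.83:
prox(-0.5478) = sign(-0.5478)*max(|-0.5478| - 1.83, 0) = 0.0
prox(-3.6296) = sign(-3.6296)*max(|-3.6296| - 1.83, 0) = -1.7996
prox(x) = [0.0, -1.7996]
||prox(x)||_1 = 0.0 + 1.7996 = 1.7996


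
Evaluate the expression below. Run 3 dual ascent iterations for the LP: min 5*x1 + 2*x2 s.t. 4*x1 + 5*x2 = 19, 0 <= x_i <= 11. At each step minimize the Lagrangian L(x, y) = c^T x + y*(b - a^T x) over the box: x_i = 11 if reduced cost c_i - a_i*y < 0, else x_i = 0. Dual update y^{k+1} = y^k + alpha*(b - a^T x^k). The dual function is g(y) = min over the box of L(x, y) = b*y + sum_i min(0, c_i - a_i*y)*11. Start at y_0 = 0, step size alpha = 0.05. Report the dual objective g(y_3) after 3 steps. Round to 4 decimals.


Dual ascent for LP: min 5*x1 + 2*x2, 4*x1 + 5*x2 = 19, 0 <= x_i <= 11
Step 1: y^k = 0.0, reduced costs: (5.0, 2.0)
  x^k = (0.0, 0.0), subgradient = b - a^T x = 19.0
  y^{k+1} = 0.0 + 0.05*19.0 = 0.95
Step 2: y^k = 0.95, reduced costs: (1.2, -2.75)
  x^k = (0.0, 11.0), subgradient = b - a^T x = -36.0
  y^{k+1} = 0.95 + 0.05*-36.0 = -0.85
Step 3: y^k = -0.85, reduced costs: (8.4, 6.25)
  x^k = (0.0, 0.0), subgradient = b - a^T x = 19.0
  y^{k+1} = -0.85 + 0.05*19.0 = 0.1
Dual objective at y_3 = 0.1: reduced costs (4.6, 1.5), box minimizer x = (0.0, 0.0)
g(y_3) = b*y + (c1 - a1*y)*x1 + (c2 - a2*y)*x2 = 19*0.1 + 4.6*0.0 + 1.5*0.0 = 1.9 + 0.0 + 0.0 = 1.9


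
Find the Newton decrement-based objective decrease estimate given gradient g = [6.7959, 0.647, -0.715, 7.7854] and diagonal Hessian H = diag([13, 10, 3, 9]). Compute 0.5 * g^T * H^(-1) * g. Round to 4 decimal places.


Step 1: H is diagonal, so H^(-1) * g = [0.5228, 0.0647, -0.2383, 0.865].
Step 2: g^T H^(-1) g = sum_i g_i^2 / H_ii
  = (6.7959)^2/13 + (0.647)^2/10 + (-0.715)^2/3 + (7.7854)^2/9
  = 3.5526 + 0.0419 + 0.1704 + 6.7347 = 10.4996
Step 3: Objective decrease = 0.5 * g^T H^(-1) g = 5.2498


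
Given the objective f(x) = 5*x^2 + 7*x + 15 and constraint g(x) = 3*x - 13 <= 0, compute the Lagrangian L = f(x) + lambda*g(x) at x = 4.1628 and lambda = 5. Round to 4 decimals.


Step 1: Evaluate f(x).
f(4.1628) = 5*4.1628^2 + 7*4.1628 + 15 = 130.7841
Step 2: Evaluate g(x).
g(4.1628) = 3*4.1628 - 13 = -0.5116
Step 3: Compute Lagrangian.
L = 130.7841 + 5*-0.5116 = 128.2261


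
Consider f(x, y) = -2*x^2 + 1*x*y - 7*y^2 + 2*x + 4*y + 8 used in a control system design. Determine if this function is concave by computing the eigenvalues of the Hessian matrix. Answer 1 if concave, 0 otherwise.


The Hessian of f(x,y) = -2*x^2 + 1*x*y - 7*y^2 + 2*x + 4*y + 8 is:
H = [[-4, 1], [1, -14]]
Trace = -4 - 14 = -18
Determinant = -4*-14 - (1)^2 = 55
Discriminant = (-18)^2 - 4*55 = 104.0
Eigenvalues: lambda_1 = -14.099, lambda_2 = -3.901
The function is concave.

1


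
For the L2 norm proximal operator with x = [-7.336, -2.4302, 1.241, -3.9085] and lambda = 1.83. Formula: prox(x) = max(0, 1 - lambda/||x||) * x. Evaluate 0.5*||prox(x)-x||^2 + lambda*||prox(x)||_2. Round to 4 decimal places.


Step 1: Compute ||x||.
||x|| = 8.7487
Step 2: Compute scaling factor.
scale = max(0, 1 - 1.83/8.7487) = 0.7908
Step 3: prox(x) = [-5.8015, -1.9219, 0.9814, -3.0909]
||prox(x)|| = 6.9187
Step 4: Proximal objective.
0.5*||prox-x||^2 = 1.6745
lambda*||prox|| = 12.6612
Total = 14.3356


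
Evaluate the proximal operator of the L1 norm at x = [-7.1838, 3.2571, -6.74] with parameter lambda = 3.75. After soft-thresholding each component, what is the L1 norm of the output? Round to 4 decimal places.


Soft-thresholding with lambda = 3.75:
prox(-7.1838) = sign(-7.1838)*max(|-7.1838| - 3.75, 0) = -3.4338
prox(3.2571) = sign(3.2571)*max(|3.2571| - 3.75, 0) = 0.0
prox(-6.74) = sign(-6.74)*max(|-6.74| - 3.75, 0) = -2.99
prox(x) = [-3.4338, 0.0, -2.99]
||prox(x)||_1 = 3.4338 + 0.0 + 2.99 = 6.4238


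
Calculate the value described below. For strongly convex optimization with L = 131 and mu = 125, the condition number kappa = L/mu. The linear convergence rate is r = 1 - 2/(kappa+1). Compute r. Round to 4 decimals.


Step 1: Compute the condition number.
kappa = L/mu = 131/125 = 1.048
Step 2: Compute the convergence rate.
r = 1 - 2/(kappa + 1) = 1 - 2*mu/(L + mu) = (L - mu)/(L + mu) = 6/256 = 0.0234


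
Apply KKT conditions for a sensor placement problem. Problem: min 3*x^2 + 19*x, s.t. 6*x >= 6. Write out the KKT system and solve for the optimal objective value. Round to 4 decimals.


Step 1: Try lambda = 0 (constraint inactive).
x_unc = -19/(2*3) = -3.1667
Check: 6*-3.1667 = -19.0002 < 6 -- violated!
Step 2: Constraint must be active: 6*x = 6
x* = 6/6 = 1.0
lambda = (2*3*1.0 + 19)/6 = 4.1667
Step 3: Compute optimal value.
f(x*) = 3*1.0^2 + 19*1.0 = 22.0


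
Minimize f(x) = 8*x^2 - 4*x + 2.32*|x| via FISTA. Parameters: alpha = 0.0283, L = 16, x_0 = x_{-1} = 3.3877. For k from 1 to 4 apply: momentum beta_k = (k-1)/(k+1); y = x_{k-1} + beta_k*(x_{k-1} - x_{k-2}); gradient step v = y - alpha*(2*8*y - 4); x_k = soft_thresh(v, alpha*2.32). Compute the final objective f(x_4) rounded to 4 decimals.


FISTA on f(x) = 8*x^2 - 4*x + 2.32*|x|
L = 16, alpha = 0.0283
Iteration 1: beta = 0.0, y = 3.3877 + 0.0*(3.3877 - 3.3877) = 3.3877
  grad(y) = 50.2032, v = y - alpha*grad = 1.9669
  prox(v) = soft_thresh(1.9669, 0.0657) = 1.9013
Iteration 2: beta = 0.3333, y = 1.9013 + 0.3333*(1.9013 - 3.3877) = 1.4058
  grad(y) = 18.4932, v = y - alpha*grad = 0.8825
  prox(v) = soft_thresh(0.8825, 0.0657) = 0.8168
Iteration 3: beta = 0.5, y = 0.8168 + 0.5*(0.8168 - 1.9013) = 0.2746
  grad(y) = 0.3931, v = y - alpha*grad = 0.2634
  prox(v) = soft_thresh(0.2634, 0.0657) = 0.1978
Iteration 4: beta = 0.6, y = 0.1978 + 0.6*(0.1978 - 0.8168) = -0.1736
  grad(y) = -6.778, v = y - alpha*grad = 0.0182
  prox(v) = soft_thresh(0.0182, 0.0657) = 0.0
f(x_4) = 8*0.0^2 - 4*0.0 + 2.32*|0.0| = 0.0


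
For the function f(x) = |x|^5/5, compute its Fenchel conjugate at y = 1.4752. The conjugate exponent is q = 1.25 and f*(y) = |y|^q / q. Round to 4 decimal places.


The conjugate exponent q satisfies 1/p + 1/q = 1.
p = 5, so q = 5/(5 - 1) = 1.25
|y|^q = 1.4752^1.25 = 1.6258
f*(1.4752) = 1.6258 / 1.25 = 1.3006


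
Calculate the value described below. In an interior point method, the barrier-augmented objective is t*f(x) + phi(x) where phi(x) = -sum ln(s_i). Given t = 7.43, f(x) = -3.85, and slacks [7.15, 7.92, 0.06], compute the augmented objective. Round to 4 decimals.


Step 1: Compute log-barrier.
ln values: [1.9671, 2.0694, -2.8134]
phi = -(1.9671 + 2.0694 - 2.8134) = -1.2231
Step 2: Compute augmented objective.
t*f(x) = 7.43*-3.85 = -28.6055
Total = -28.6055 - 1.2231 = -29.8286


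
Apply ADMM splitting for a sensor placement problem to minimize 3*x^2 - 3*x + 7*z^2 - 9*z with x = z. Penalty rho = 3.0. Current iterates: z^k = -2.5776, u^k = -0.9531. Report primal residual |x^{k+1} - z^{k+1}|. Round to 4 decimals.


ADMM iteration with rho = 3.0, z^k = -2.5776, u^k = -0.9531
Step 1: x-update.
Minimize 3*x^2 - 3*x + (3.0/2)*(x + 2.5776 - 0.9531)^2
FOC: (2*3 + 3.0)*x = 3 + 3.0*(-2.5776 + 0.9531)
x^{k+1} = -0.2082
Step 2: z-update.
Minimize 7*z^2 - 9*z + (3.0/2)*(-0.2082 - z - 0.9531)^2
FOC: (2*7 + 3.0)*z = 9 + 3.0*(-0.2082 - 0.9531)
z^{k+1} = 0.3245
Step 3: u-update.
u^{k+1} = -0.9531 - 0.2082 - 0.3245 = -1.4857
Step 4: Primal residual = |-0.2082 - 0.3245| = 0.5326


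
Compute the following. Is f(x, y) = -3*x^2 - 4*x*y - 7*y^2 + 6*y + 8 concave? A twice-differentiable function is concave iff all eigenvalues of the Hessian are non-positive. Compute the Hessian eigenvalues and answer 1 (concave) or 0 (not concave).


The Hessian of f(x,y) = -3*x^2 - 4*x*y - 7*y^2 + 6*y + 8 is:
H = [[-6, -4], [-4, -14]]
Trace = -6 - 14 = -20
Determinant = -6*-14 - (-4)^2 = 68
Discriminant = (-20)^2 - 4*68 = 128.0
Eigenvalues: lambda_1 = -15.6569, lambda_2 = -4.3431
The function is concave.

1


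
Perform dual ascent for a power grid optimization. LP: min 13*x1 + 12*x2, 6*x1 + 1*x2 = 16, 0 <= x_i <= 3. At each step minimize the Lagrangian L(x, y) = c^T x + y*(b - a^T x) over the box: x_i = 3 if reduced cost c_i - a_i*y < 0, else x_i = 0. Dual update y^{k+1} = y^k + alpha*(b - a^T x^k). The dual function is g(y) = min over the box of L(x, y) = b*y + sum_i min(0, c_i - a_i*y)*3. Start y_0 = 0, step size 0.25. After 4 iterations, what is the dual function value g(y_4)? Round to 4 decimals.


Dual ascent for LP: min 13*x1 + 12*x2, 6*x1 + 1*x2 = 16, 0 <= x_i <= 3
Step 1: y^k = 0.0, reduced costs: (13.0, 12.0)
  x^k = (0.0, 0.0), subgradient = b - a^T x = 16.0
  y^{k+1} = 0.0 + 0.25*16.0 = 4.0
Step 2: y^k = 4.0, reduced costs: (-11.0, 8.0)
  x^k = (3.0, 0.0), subgradient = b - a^T x = -2.0
  y^{k+1} = 4.0 + 0.25*-2.0 = 3.5
Step 3: y^k = 3.5, reduced costs: (-8.0, 8.5)
  x^k = (3.0, 0.0), subgradient = b - a^T x = -2.0
  y^{k+1} = 3.5 + 0.25*-2.0 = 3.0
Step 4: y^k = 3.0, reduced costs: (-5.0, 9.0)
  x^k = (3.0, 0.0), subgradient = b - a^T x = -2.0
  y^{k+1} = 3.0 + 0.25*-2.0 = 2.5
Dual objective at y_4 = 2.5: reduced costs (-2.0, 9.5), box minimizer x = (3.0, 0.0)
g(y_4) = b*y + (c1 - a1*y)*x1 + (c2 - a2*y)*x2 = 16*2.5 + (-2.0)*3.0 + 9.5*0.0 = 40.0 - 6.0 + 0.0 = 34.0


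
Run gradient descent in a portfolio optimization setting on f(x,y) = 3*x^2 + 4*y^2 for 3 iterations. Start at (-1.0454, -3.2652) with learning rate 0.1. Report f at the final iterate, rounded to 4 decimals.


Gradient descent on f(x,y) = 3*x^2 + 4*y^2.
Starting point: (-1.0454, -3.2652), alpha = 0.1
Step 1: grad_x = 2*3*-1.0454 = -6.2724, grad_y = 2*4*-3.2652 = -26.1216
  x_1 = -1.0454 - 0.1*-6.2724 = -0.4182
  y_1 = -3.2652 - 0.1*-26.1216 = -0.653
Step 2: grad_x = 2*3*-0.4182 = -2.509, grad_y = 2*4*-0.653 = -5.2243
  x_2 = -0.4182 - 0.1*-2.509 = -0.1673
  y_2 = -0.653 - 0.1*-5.2243 = -0.1306
Step 3: grad_x = 2*3*-0.1673 = -1.0036, grad_y = 2*4*-0.1306 = -1.0449
  x_3 = -0.1673 - 0.1*-1.0036 = -0.0669
  y_3 = -0.1306 - 0.1*-1.0449 = -0.0261
f(-0.0669, -0.0261) = 3*(-0.0669)^2 + 4*(-0.0261)^2 = 0.0162


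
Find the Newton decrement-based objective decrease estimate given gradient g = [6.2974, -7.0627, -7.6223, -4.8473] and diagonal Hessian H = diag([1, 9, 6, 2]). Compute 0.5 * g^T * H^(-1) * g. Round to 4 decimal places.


Step 1: H is diagonal, so H^(-1) * g = [6.2974, -0.7847, -1.2704, -2.4237].
Step 2: g^T H^(-1) g = sum_i g_i^2 / H_ii
  = (6.2974)^2/1 + (-7.0627)^2/9 + (-7.6223)^2/6 + (-4.8473)^2/2
  = 39.6572 + 5.5424 + 9.6832 + 11.7482 = 66.6311
Step 3: Objective decrease = 0.5 * g^T H^(-1) g = 33.3155


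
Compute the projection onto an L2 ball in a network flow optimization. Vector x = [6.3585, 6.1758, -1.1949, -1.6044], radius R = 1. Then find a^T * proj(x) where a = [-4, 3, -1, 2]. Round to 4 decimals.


Step 1: Compute ||x|| (intermediates to 6 decimals).
||x|| = sqrt(6.3585^2 + 6.1758^2 + (-1.1949)^2 + (-1.6044)^2) = 9.086964
Step 2: Project.
Since ||x|| > R, scale = R/||x|| = 1/9.086964 = 0.110048, proj(x) = scale * x
proj(x) = [0.69974, 0.679634, -0.131496, -0.176561]
Step 3: Dot product.
a^T * proj(x) = -4*0.69974 + 3*0.679634 - 1*(-0.131496) + 2*(-0.176561) = -0.9817


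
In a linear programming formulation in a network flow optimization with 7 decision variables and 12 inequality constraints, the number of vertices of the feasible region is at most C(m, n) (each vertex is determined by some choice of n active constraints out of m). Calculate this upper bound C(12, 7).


Each vertex corresponds to some choice of n active constraints out of m, so the number of vertices is at most C(m, n) = m! / (n!(m-n)!).
m = 12, n = 7
Numerator: 12 * 11 * 10 * 9 * 8 * 7 * 6
Denominator: 7! = 5040
C(12, 7) = 792


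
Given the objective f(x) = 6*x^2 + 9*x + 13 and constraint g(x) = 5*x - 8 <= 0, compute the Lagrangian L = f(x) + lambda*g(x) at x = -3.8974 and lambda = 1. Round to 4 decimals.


Step 1: Evaluate f(x).
f(-3.8974) = 6*(-3.8974)^2 + 9*(-3.8974) + 13 = 69.0618
Step 2: Evaluate g(x).
g(-3.8974) = 5*-3.8974 - 8 = -27.487
Step 3: Compute Lagrangian.
L = 69.0618 + 1*-27.487 = 41.5748


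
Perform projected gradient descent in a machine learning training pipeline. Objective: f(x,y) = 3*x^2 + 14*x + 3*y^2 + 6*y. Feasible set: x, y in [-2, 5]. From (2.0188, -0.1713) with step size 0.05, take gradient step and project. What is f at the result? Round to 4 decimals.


Step 1: Compute gradient at (2.0188, -0.1713).
grad_x = 2*3*2.0188 + 14 = 26.1128
grad_y = 2*3*-0.1713 + 6 = 4.9722
Step 2: Gradient step.
x_raw = 2.0188 - 0.05*26.1128 = 0.7132
y_raw = -0.1713 - 0.05*4.9722 = -0.4199
Step 3: Project onto [-2, 5].
x_proj = clip(0.7132) = 0.7132
y_proj = clip(-0.4199) = -0.4199
Step 4: Evaluate f.
f(0.7132, -0.4199) = 9.5195


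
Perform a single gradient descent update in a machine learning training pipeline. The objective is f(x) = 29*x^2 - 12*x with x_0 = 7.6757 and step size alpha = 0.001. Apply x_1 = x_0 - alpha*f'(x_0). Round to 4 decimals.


We compute the gradient at x_0 and apply the update.
f'(x) = 58*x - 12
f'(7.6757) = 58*7.6757 - 12 = 433.1906
x_1 = 7.6757 - 0.001*433.1906 = 7.2425


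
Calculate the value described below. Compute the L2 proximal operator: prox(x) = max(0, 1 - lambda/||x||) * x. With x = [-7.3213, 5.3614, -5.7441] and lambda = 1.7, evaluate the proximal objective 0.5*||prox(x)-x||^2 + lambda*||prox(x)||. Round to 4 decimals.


Step 1: Compute ||x||.
||x|| = 10.7397
Step 2: Compute scaling factor.
scale = max(0, 1 - 1.7/10.7397) = 0.8417
Step 3: prox(x) = [-6.1624, 4.5127, -4.8349]
||prox(x)|| = 9.0397
Step 4: Proximal objective.
0.5*||prox-x||^2 = 1.445
lambda*||prox|| = 15.3675
Total = 16.8125


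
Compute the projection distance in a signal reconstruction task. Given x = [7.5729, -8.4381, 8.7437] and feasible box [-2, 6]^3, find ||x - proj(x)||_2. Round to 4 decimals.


Project each component onto [-2, 6].
clip(7.5729) = 6.0, clip(-8.4381) = -2.0, clip(8.7437) = 6.0
Projection = [6.0, -2.0, 6.0]
Squared diffs: [2.474, 41.4491, 7.5279]
Distance = sqrt(51.451) = 7.1729


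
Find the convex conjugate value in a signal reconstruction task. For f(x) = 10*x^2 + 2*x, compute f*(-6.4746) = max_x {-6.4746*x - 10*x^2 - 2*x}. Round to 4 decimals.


f*(y) = sup_x {y*x - a*x^2 - b*x} = sup_x {(y-b)*x - a*x^2}
FOC: (y - b) - 2a*x = 0 => x* = (y - b)/(2a)
x* = (-6.4746 - 2)/(2*10) = -0.4237
f*(-6.4746) = (y-b)^2/(4a) = (-6.4746 - 2)^2/(4*10)
= 71.8188/40 = 1.7955


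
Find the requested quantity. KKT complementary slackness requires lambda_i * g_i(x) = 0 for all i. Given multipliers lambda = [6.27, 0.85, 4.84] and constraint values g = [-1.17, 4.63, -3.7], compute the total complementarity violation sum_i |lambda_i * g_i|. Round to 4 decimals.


KKT complementary slackness check:
lambda_1 * g_1 = 6.27 * -1.17 = -7.3359
lambda_2 * g_2 = 0.85 * 4.63 = 3.9355
lambda_3 * g_3 = 4.84 * -3.7 = -17.908
Total violation = 7.3359 + 3.9355 + 17.908 = 29.1794


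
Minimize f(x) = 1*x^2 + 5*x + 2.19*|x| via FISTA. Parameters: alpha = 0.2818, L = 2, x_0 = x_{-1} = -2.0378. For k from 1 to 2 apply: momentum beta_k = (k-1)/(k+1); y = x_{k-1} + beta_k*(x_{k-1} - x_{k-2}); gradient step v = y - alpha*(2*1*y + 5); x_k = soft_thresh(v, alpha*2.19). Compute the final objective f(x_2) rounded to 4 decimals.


FISTA on f(x) = 1*x^2 + 5*x + 2.19*|x|
L = 2, alpha = 0.2818
Iteration 1: beta = 0.0, y = -2.0378 + 0.0*(-2.0378 + 2.0378) = -2.0378
  grad(y) = 0.9244, v = y - alpha*grad = -2.2983
  prox(v) = soft_thresh(-2.2983, 0.6171) = -1.6812
Iteration 2: beta = 0.3333, y = -1.6812 + 0.3333*(-1.6812 + 2.0378) = -1.5623
  grad(y) = 1.8755, v = y - alpha*grad = -2.0908
  prox(v) = soft_thresh(-2.0908, 0.6171) = -1.4736
f(x_2) = 1*(-1.4736)^2 + 5*(-1.4736) + 2.19*|-1.4736| = -1.9693


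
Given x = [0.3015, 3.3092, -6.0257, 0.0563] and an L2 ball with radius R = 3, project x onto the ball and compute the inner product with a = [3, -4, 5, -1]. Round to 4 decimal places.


Step 1: Compute ||x|| (intermediates to 6 decimals).
||x|| = sqrt(0.3015^2 + 3.3092^2 + (-6.0257)^2 + 0.0563^2) = 6.88142
Step 2: Project.
Since ||x|| > R, scale = R/||x|| = 3/6.88142 = 0.435957, proj(x) = scale * x
proj(x) = [0.131441, 1.442669, -2.626946, 0.024544]
Step 3: Dot product.
a^T * proj(x) = 3*0.131441 - 4*1.442669 + 5*(-2.626946) - 1*0.024544 = -18.5356


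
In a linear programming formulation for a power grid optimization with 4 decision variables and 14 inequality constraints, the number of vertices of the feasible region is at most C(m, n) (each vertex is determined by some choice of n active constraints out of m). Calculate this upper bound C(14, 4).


Each vertex corresponds to some choice of n active constraints out of m, so the number of vertices is at most C(m, n) = m! / (n!(m-n)!).
m = 14, n = 4
Numerator: 14 * 13 * 12 * 11
Denominator: 4! = 24
C(14, 4) = 1001


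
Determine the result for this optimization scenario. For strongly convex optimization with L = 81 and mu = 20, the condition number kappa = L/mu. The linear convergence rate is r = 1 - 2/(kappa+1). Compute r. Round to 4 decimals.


Step 1: Compute the condition number.
kappa = L/mu = 81/20 = 4.05
Step 2: Compute the convergence rate.
r = 1 - 2/(kappa + 1) = 1 - 2*mu/(L + mu) = (L - mu)/(L + mu) = 61/101 = 0.604


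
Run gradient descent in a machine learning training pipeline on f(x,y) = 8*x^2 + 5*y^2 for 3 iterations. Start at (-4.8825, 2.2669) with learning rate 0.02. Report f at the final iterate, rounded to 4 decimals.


Gradient descent on f(x,y) = 8*x^2 + 5*y^2.
Starting point: (-4.8825, 2.2669), alpha = 0.02
Step 1: grad_x = 2*8*-4.8825 = -78.12, grad_y = 2*5*2.2669 = 22.669
  x_1 = -4.8825 - 0.02*-78.12 = -3.3201
  y_1 = 2.2669 - 0.02*22.669 = 1.8135
Step 2: grad_x = 2*8*-3.3201 = -53.1216, grad_y = 2*5*1.8135 = 18.1352
  x_2 = -3.3201 - 0.02*-53.1216 = -2.2577
  y_2 = 1.8135 - 0.02*18.1352 = 1.4508
Step 3: grad_x = 2*8*-2.2577 = -36.1227, grad_y = 2*5*1.4508 = 14.5082
  x_3 = -2.2577 - 0.02*-36.1227 = -1.5352
  y_3 = 1.4508 - 0.02*14.5082 = 1.1607
f(-1.5352, 1.1607) = 8*(-1.5352)^2 + 5*1.1607^2 = 25.5906


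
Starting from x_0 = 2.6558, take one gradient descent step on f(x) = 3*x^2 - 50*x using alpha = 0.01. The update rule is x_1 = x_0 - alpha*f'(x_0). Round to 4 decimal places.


We compute the gradient at x_0 and apply the update.
f'(x) = 6*x - 50
f'(2.6558) = 6*2.6558 - 50 = -34.0652
x_1 = 2.6558 - 0.01*-34.0652 = 2.9965


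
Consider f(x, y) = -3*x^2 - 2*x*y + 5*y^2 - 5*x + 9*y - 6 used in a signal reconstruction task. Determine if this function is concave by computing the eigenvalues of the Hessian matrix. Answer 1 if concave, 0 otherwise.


The Hessian of f(x,y) = -3*x^2 - 2*x*y + 5*y^2 - 5*x + 9*y - 6 is:
H = [[-6, -2], [-2, 10]]
Trace = -6 + 10 = 4
Determinant = -6*10 - (-2)^2 = -64
Discriminant = (4)^2 - 4*-64 = 272.0
Eigenvalues: lambda_1 = -6.2462, lambda_2 = 10.2462
The function is not concave.

0


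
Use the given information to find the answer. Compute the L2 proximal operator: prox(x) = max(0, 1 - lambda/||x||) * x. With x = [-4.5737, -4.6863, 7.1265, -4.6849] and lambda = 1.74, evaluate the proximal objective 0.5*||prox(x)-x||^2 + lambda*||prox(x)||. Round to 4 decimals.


Step 1: Compute ||x||.
||x|| = 10.7525
Step 2: Compute scaling factor.
scale = max(0, 1 - 1.74/10.7525) = 0.8382
Step 3: prox(x) = [-3.8336, -3.9279, 5.9733, -3.9268]
||prox(x)|| = 9.0125
Step 4: Proximal objective.
0.5*||prox-x||^2 = 1.5138
lambda*||prox|| = 15.6818
Total = 17.1955


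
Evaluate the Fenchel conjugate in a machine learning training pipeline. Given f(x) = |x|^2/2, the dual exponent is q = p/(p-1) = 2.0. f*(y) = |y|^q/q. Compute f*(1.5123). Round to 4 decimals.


The conjugate exponent q satisfies 1/p + 1/q = 1.
p = 2, so q = 2/(2 - 1) = 2.0
|y|^q = 1.5123^2.0 = 2.2871
f*(1.5123) = 2.2871 / 2.0 = 1.1435


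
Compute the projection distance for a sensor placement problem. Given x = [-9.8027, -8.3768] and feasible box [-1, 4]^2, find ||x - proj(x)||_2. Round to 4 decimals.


Project each component onto [-1, 4].
clip(-9.8027) = -1.0, clip(-8.3768) = -1.0
Projection = [-1.0, -1.0]
Squared diffs: [77.4875, 54.4172]
Distance = sqrt(131.9047) = 11.485


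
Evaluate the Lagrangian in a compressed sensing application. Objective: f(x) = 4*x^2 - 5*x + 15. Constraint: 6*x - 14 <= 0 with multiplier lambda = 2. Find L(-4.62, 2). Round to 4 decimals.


Step 1: Evaluate f(x).
f(-4.62) = 4*(-4.62)^2 - 5*(-4.62) + 15 = 123.4776
Step 2: Evaluate g(x).
g(-4.62) = 6*-4.62 - 14 = -41.72
Step 3: Compute Lagrangian.
L = 123.4776 + 2*-41.72 = 40.0376


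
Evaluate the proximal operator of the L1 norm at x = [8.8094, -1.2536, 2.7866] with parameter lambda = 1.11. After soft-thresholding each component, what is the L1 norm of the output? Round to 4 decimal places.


Soft-thresholding with lambda = 1.11:
prox(8.8094) = sign(8.8094)*max(|8.8094| - 1.11, 0) = 7.6994
prox(-1.2536) = sign(-1.2536)*max(|-1.2536| - 1.11, 0) = -0.1436
prox(2.7866) = sign(2.7866)*max(|2.7866| - 1.11, 0) = 1.6766
prox(x) = [7.6994, -0.1436, 1.6766]
||prox(x)||_1 = 7.6994 + 0.1436 + 1.6766 = 9.5196


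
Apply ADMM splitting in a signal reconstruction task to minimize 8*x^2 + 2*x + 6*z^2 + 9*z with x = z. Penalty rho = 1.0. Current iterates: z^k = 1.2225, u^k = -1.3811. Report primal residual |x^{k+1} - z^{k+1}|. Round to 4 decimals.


ADMM iteration with rho = 1.0, z^k = 1.2225, u^k = -1.3811
Step 1: x-update.
Minimize 8*x^2 + 2*x + (1.0/2)*(x - 1.2225 - 1.3811)^2
FOC: (2*8 + 1.0)*x = -2 + 1.0*(1.2225 + 1.3811)
x^{k+1} = 0.0355
Step 2: z-update.
Minimize 6*z^2 + 9*z + (1.0/2)*(0.0355 - z - 1.3811)^2
FOC: (2*6 + 1.0)*z = -9 + 1.0*(0.0355 - 1.3811)
z^{k+1} = -0.7958
Step 3: u-update.
u^{k+1} = -1.3811 + 0.0355 + 0.7958 = -0.5498
Step 4: Primal residual = |0.0355 + 0.7958| = 0.8313


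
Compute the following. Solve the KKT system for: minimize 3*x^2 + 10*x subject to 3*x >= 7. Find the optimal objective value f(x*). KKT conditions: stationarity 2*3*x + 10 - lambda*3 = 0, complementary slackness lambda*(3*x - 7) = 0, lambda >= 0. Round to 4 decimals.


Step 1: Try lambda = 0 (constraint inactive).
x_unc = -10/(2*3) = -1.6667
Check: 3*-1.6667 = -5.0001 < 7 -- violated!
Step 2: Constraint must be active: 3*x = 7
x* = 7/3 = 2.3333 (rounded; the exact value 7/3 is used below)
lambda = (2*3*(7/3) + 10)/3 = 8.0
Step 3: Compute optimal value.
f(x*) = 3*(7/3)^2 + 10*(7/3) = 39.6667


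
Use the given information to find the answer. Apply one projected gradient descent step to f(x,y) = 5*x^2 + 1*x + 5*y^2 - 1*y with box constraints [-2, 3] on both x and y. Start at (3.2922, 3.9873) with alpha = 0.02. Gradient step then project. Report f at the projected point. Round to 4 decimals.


Step 1: Compute gradient at (3.2922, 3.9873).
grad_x = 2*5*3.2922 + 1 = 33.922
grad_y = 2*5*3.9873 - 1 = 38.873
Step 2: Gradient step.
x_raw = 3.2922 - 0.02*33.922 = 2.6138
y_raw = 3.9873 - 0.02*38.873 = 3.2098
Step 3: Project onto [-2, 3].
x_proj = clip(2.6138) = 2.6138
y_proj = clip(3.2098) = 3.0
Step 4: Evaluate f.
f(2.6138, 3.0) = 78.7725


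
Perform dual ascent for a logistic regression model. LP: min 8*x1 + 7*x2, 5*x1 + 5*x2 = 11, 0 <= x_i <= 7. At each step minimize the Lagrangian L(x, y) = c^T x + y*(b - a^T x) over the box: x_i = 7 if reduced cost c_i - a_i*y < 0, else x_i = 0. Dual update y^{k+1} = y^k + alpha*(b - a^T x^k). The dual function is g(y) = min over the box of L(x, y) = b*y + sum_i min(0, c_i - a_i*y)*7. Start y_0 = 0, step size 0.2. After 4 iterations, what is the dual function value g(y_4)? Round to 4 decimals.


Dual ascent for LP: min 8*x1 + 7*x2, 5*x1 + 5*x2 = 11, 0 <= x_i <= 7
Step 1: y^k = 0.0, reduced costs: (8.0, 7.0)
  x^k = (0.0, 0.0), subgradient = b - a^T x = 11.0
  y^{k+1} = 0.0 + 0.2*11.0 = 2.2
Step 2: y^k = 2.2, reduced costs: (-3.0, -4.0)
  x^k = (7.0, 7.0), subgradient = b - a^T x = -59.0
  y^{k+1} = 2.2 + 0.2*-59.0 = -9.6
Step 3: y^k = -9.6, reduced costs: (56.0, 55.0)
  x^k = (0.0, 0.0), subgradient = b - a^T x = 11.0
  y^{k+1} = -9.6 + 0.2*11.0 = -7.4
Step 4: y^k = -7.4, reduced costs: (45.0, 44.0)
  x^k = (0.0, 0.0), subgradient = b - a^T x = 11.0
  y^{k+1} = -7.4 + 0.2*11.0 = -5.2
Dual objective at y_4 = -5.2: reduced costs (34.0, 33.0), box minimizer x = (0.0, 0.0)
g(y_4) = b*y + (c1 - a1*y)*x1 + (c2 - a2*y)*x2 = 11*(-5.2) + 34.0*0.0 + 33.0*0.0 = -57.2 + 0.0 + 0.0 = -57.2


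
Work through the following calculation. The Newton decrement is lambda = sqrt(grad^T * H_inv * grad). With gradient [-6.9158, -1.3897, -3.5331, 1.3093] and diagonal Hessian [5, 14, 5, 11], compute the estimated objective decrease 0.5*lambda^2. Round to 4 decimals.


Step 1: H is diagonal, so H^(-1) * g = [-1.3832, -0.0993, -0.7066, 0.119].
Step 2: g^T H^(-1) g = sum_i g_i^2 / H_ii
  = (-6.9158)^2/5 + (-1.3897)^2/14 + (-3.5331)^2/5 + (1.3093)^2/11
  = 9.5657 + 0.1379 + 2.4966 + 0.1558 = 12.356
Step 3: Objective decrease = 0.5 * g^T H^(-1) g = 6.178


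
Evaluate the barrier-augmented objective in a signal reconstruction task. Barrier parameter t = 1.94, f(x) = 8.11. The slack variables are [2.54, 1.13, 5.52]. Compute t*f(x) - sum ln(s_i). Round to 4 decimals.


Step 1: Compute log-barrier.
ln values: [0.9322, 0.1222, 1.7084]
phi = -(0.9322 + 0.1222 + 1.7084) = -2.7628
Step 2: Compute augmented objective.
t*f(x) = 1.94*8.11 = 15.7334
Total = 15.7334 - 2.7628 = 12.9706


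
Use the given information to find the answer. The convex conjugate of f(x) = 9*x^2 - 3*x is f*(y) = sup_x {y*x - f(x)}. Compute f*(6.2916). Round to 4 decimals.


f*(y) = sup_x {y*x - a*x^2 - b*x} = sup_x {(y-b)*x - a*x^2}
FOC: (y - b) - 2a*x = 0 => x* = (y - b)/(2a)
x* = (6.2916 + 3)/(2*9) = 0.5162
f*(6.2916) = (y-b)^2/(4a) = (6.2916 + 3)^2/(4*9)
= 86.3338/36 = 2.3982


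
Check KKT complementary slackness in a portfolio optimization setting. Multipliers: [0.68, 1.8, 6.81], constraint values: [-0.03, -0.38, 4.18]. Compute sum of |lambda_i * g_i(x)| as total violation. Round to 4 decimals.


KKT complementary slackness check:
lambda_1 * g_1 = 0.68 * -0.03 = -0.0204
lambda_2 * g_2 = 1.8 * -0.38 = -0.684
lambda_3 * g_3 = 6.81 * 4.18 = 28.4658
Total violation = 0.0204 + 0.684 + 28.4658 = 29.1702


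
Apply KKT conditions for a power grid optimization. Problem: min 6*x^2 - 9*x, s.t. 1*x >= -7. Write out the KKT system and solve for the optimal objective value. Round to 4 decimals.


Step 1: Try lambda = 0 (constraint inactive).
Stationarity: 2*6*x - 9 = 0
x* = 9/(2*6) = 0.75
Check constraint: 1*0.75 = 0.75 >= -7 -- satisfied.
Step 2: Compute optimal value.
f(x*) = 6*0.75^2 - 9*0.75 = -3.375


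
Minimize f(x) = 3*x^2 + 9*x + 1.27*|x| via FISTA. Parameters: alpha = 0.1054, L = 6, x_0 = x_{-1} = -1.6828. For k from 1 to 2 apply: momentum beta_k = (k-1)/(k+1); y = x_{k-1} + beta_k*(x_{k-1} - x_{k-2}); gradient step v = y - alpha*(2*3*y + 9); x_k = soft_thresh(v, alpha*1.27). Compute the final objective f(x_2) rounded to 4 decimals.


FISTA on f(x) = 3*x^2 + 9*x + 1.27*|x|
L = 6, alpha = 0.1054
Iteration 1: beta = 0.0, y = -1.6828 + 0.0*(-1.6828 + 1.6828) = -1.6828
  grad(y) = -1.0968, v = y - alpha*grad = -1.5672
  prox(v) = soft_thresh(-1.5672, 0.1339) = -1.4333
Iteration 2: beta = 0.3333, y = -1.4333 + 0.3333*(-1.4333 + 1.6828) = -1.3502
  grad(y) = 0.8989, v = y - alpha*grad = -1.4449
  prox(v) = soft_thresh(-1.4449, 0.1339) = -1.3111
f(x_2) = 3*(-1.3111)^2 + 9*(-1.3111) + 1.27*|-1.3111| = -4.9779


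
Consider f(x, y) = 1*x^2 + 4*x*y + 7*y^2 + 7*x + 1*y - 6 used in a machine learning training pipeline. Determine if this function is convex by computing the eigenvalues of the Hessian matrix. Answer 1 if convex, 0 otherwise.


The Hessian of f(x,y) = 1*x^2 + 4*x*y + 7*y^2 + 7*x + 1*y - 6 is:
H = [[2, 4], [4, 14]]
Trace = 2 + 14 = 16
Determinant = 2*14 - (4)^2 = 12
Discriminant = (16)^2 - 4*12 = 208.0
Eigenvalues: lambda_1 = 0.7889, lambda_2 = 15.2111
The function is convex.

1


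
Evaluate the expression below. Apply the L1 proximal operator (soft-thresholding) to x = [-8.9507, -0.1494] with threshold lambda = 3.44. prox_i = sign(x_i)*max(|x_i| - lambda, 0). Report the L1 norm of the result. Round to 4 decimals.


Soft-thresholding with lambda = 3.44:
prox(-8.9507) = sign(-8.9507)*max(|-8.9507| - 3.44, 0) = -5.5107
prox(-0.1494) = sign(-0.1494)*max(|-0.1494| - 3.44, 0) = 0.0
prox(x) = [-5.5107, 0.0]
||prox(x)||_1 = 5.5107 + 0.0 = 5.5107


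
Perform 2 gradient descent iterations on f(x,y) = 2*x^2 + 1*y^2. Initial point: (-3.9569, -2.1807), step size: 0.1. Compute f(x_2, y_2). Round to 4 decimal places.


Gradient descent on f(x,y) = 2*x^2 + 1*y^2.
Starting point: (-3.9569, -2.1807), alpha = 0.1
Step 1: grad_x = 2*2*-3.9569 = -15.8276, grad_y = 2*1*-2.1807 = -4.3614
  x_1 = -3.9569 - 0.1*-15.8276 = -2.3741
  y_1 = -2.1807 - 0.1*-4.3614 = -1.7446
Step 2: grad_x = 2*2*-2.3741 = -9.4966, grad_y = 2*1*-1.7446 = -3.4891
  x_2 = -2.3741 - 0.1*-9.4966 = -1.4245
  y_2 = -1.7446 - 0.1*-3.4891 = -1.3956
f(-1.4245, -1.3956) = 2*(-1.4245)^2 + 1*(-1.3956)^2 = 6.0061


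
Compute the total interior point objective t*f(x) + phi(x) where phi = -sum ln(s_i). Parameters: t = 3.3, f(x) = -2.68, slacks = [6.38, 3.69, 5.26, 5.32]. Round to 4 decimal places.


Step 1: Compute log-barrier.
ln values: [1.8532, 1.3056, 1.6601, 1.6715]
phi = -(1.8532 + 1.3056 + 1.6601 + 1.6715) = -6.4904
Step 2: Compute augmented objective.
t*f(x) = 3.3*-2.68 = -8.844
Total = -8.844 - 6.4904 = -15.3344


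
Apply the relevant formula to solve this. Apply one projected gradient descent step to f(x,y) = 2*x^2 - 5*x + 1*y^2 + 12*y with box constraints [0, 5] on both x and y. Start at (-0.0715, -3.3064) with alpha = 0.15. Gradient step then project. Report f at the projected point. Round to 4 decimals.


Step 1: Compute gradient at (-0.0715, -3.3064).
grad_x = 2*2*-0.0715 - 5 = -5.286
grad_y = 2*1*-3.3064 + 12 = 5.3872
Step 2: Gradient step.
x_raw = -0.0715 - 0.15*-5.286 = 0.7214
y_raw = -3.3064 - 0.15*5.3872 = -4.1145
Step 3: Project onto [0, 5].
x_proj = clip(0.7214) = 0.7214
y_proj = clip(-4.1145) = 0.0
Step 4: Evaluate f.
f(0.7214, 0.0) = -2.5662


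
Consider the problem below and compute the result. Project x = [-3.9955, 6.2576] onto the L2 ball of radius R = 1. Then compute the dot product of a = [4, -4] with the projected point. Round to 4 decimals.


Step 1: Compute ||x|| (intermediates to 6 decimals).
||x|| = sqrt((-3.9955)^2 + 6.2576^2) = 7.424391
Step 2: Project.
Since ||x|| > R, scale = R/||x|| = 1/7.424391 = 0.134691, proj(x) = scale * x
proj(x) = [-0.538158, 0.842842]
Step 3: Dot product.
a^T * proj(x) = 4*(-0.538158) - 4*0.842842 = -5.524


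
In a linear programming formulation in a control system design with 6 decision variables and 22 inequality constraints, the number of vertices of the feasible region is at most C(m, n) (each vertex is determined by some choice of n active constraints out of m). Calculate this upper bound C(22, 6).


Each vertex corresponds to some choice of n active constraints out of m, so the number of vertices is at most C(m, n) = m! / (n!(m-n)!).
m = 22, n = 6
Numerator: 22 * 21 * 20 * 19 * 18 * 17
Denominator: 6! = 720
C(22, 6) = 74613


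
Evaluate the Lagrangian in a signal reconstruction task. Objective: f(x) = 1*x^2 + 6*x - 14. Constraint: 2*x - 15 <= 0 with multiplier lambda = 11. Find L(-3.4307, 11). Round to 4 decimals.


Step 1: Evaluate f(x).
f(-3.4307) = 1*(-3.4307)^2 + 6*(-3.4307) - 14 = -22.8145
Step 2: Evaluate g(x).
g(-3.4307) = 2*-3.4307 - 15 = -21.8614
Step 3: Compute Lagrangian.
L = -22.8145 + 11*-21.8614 = -263.2899


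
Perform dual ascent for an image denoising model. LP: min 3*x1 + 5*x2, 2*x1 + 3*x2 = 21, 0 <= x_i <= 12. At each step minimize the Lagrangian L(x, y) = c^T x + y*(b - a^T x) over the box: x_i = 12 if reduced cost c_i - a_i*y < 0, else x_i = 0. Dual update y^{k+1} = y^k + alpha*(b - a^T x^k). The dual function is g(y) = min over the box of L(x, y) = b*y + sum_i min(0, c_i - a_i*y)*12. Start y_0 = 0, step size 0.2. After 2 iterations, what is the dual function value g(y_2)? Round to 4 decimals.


Dual ascent for LP: min 3*x1 + 5*x2, 2*x1 + 3*x2 = 21, 0 <= x_i <= 12
Step 1: y^k = 0.0, reduced costs: (3.0, 5.0)
  x^k = (0.0, 0.0), subgradient = b - a^T x = 21.0
  y^{k+1} = 0.0 + 0.2*21.0 = 4.2
Step 2: y^k = 4.2, reduced costs: (-5.4, -7.6)
  x^k = (12.0, 12.0), subgradient = b - a^T x = -39.0
  y^{k+1} = 4.2 + 0.2*-39.0 = -3.6
Dual objective at y_2 = -3.6: reduced costs (10.2, 15.8), box minimizer x = (0.0, 0.0)
g(y_2) = b*y + (c1 - a1*y)*x1 + (c2 - a2*y)*x2 = 21*(-3.6) + 10.2*0.0 + 15.8*0.0 = -75.6 + 0.0 + 0.0 = -75.6
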